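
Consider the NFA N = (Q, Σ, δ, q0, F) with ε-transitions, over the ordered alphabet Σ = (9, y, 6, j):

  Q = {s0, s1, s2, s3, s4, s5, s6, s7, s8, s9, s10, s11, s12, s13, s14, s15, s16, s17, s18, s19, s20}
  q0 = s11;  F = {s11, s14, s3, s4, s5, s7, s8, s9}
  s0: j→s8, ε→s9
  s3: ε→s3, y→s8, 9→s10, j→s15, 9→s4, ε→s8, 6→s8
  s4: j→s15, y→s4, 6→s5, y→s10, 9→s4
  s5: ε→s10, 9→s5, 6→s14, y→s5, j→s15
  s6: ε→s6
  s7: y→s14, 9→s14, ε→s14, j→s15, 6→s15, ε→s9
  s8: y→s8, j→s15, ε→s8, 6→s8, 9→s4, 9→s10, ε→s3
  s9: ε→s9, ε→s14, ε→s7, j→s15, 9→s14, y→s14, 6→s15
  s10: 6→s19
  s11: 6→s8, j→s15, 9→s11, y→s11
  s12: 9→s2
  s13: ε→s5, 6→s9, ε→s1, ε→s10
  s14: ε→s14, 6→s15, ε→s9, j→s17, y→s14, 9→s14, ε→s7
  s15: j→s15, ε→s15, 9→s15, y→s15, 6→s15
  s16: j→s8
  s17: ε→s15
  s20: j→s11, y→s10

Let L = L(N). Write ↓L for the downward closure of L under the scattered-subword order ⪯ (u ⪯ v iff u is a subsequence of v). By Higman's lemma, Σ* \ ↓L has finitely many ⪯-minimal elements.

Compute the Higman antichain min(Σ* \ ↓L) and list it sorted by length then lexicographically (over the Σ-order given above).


min(Σ*\↓L) = [j, 69666].

|Q|=21, |F|=8, |δ|=66 (20 ε).
min D↑ (6 st, q0=0, F={2}): 0:9→0,y→0,6→1,j→2 1:9→3,y→1,6→1,j→2 2:9→2,y→2,6→2,j→2 3:9→3,y→3,6→4,j→2 4:9→4,y→4,6→5,j→2 5:9→5,y→5,6→2,j→2 (ε-aug+det+¬).
'j': run [12, 2] end={s15,s17} — reject; 1/1 deletions ∈↓L.
'69666': |S_i|=[12, 11, 9, 8, 6, 1] end={s15} — reject; 5/5 deletions ∈↓L.
2 obstructions.


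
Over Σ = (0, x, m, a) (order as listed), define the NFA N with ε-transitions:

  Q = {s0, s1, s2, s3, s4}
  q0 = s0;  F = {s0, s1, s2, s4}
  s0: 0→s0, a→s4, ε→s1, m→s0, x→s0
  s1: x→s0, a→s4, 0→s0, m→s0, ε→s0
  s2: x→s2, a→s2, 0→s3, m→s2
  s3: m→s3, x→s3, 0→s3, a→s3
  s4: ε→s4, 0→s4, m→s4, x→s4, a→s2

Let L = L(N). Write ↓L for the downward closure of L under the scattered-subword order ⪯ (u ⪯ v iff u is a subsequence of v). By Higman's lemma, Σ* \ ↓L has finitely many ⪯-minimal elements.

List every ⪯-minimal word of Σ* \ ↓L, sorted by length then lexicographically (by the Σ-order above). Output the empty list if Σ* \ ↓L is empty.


min(Σ*\↓L) = [aa0].

|Q|=5, |F|=4, |δ|=23 (3 ε).
min D↑ (4 st, q0=0, F={3}): 0:0→0,x→0,m→0,a→1 1:0→1,x→1,m→1,a→2 2:0→3,x→2,m→2,a→2 3:0→3,x→3,m→3,a→3 [Hopcroft].
'aa0': N↓-sim [5, 3, 2, 1] end={s3} rej; 3/3 single-dels accept.
1 obstructions.


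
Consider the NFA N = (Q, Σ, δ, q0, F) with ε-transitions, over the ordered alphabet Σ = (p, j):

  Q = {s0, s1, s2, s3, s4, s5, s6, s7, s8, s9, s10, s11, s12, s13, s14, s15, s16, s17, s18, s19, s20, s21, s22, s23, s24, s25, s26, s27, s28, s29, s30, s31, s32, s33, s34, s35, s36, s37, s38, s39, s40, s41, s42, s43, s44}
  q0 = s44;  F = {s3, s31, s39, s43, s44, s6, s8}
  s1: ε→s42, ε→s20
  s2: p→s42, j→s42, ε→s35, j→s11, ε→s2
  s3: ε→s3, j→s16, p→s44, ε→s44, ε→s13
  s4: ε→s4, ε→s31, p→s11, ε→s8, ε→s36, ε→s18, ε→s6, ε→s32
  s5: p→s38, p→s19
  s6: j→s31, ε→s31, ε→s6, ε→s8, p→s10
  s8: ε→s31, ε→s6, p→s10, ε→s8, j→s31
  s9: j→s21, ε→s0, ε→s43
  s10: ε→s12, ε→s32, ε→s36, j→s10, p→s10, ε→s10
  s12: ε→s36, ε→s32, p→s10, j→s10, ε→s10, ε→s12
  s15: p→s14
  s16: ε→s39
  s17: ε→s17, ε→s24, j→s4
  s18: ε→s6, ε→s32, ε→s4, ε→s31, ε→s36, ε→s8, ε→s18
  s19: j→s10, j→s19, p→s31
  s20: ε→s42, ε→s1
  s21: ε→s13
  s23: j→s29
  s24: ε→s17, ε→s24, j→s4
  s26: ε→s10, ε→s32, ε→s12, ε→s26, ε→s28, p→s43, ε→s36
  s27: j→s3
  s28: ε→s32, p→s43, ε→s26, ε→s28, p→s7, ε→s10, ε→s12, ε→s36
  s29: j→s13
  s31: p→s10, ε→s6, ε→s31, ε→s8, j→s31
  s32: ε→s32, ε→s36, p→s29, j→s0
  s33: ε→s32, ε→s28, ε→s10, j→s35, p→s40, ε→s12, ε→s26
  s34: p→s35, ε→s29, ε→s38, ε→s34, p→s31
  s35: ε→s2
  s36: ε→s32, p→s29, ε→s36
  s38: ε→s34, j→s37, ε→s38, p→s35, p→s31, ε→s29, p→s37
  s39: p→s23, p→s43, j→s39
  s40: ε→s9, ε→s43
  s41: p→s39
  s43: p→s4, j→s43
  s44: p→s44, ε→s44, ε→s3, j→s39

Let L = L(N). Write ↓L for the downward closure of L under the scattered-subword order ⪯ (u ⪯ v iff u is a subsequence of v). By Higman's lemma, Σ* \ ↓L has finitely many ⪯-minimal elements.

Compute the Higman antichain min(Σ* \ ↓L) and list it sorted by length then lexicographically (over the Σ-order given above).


Antichain: [jppp].

|Q|=45, |F|=7, |δ|=130 (80 ε).
min D↑ (5 st, q0=0, F={4}): 0:p→0,j→1 1:p→2,j→1 2:p→3,j→2 3:p→4,j→3 4:p→4,j→4.
'jppp': run [19, 17, 15, 13, 8] end={s0,s10,s11,s12,s13,s29,s32,s36} ∉↓L; 4/4 single-dels accept.
1 obstructions.


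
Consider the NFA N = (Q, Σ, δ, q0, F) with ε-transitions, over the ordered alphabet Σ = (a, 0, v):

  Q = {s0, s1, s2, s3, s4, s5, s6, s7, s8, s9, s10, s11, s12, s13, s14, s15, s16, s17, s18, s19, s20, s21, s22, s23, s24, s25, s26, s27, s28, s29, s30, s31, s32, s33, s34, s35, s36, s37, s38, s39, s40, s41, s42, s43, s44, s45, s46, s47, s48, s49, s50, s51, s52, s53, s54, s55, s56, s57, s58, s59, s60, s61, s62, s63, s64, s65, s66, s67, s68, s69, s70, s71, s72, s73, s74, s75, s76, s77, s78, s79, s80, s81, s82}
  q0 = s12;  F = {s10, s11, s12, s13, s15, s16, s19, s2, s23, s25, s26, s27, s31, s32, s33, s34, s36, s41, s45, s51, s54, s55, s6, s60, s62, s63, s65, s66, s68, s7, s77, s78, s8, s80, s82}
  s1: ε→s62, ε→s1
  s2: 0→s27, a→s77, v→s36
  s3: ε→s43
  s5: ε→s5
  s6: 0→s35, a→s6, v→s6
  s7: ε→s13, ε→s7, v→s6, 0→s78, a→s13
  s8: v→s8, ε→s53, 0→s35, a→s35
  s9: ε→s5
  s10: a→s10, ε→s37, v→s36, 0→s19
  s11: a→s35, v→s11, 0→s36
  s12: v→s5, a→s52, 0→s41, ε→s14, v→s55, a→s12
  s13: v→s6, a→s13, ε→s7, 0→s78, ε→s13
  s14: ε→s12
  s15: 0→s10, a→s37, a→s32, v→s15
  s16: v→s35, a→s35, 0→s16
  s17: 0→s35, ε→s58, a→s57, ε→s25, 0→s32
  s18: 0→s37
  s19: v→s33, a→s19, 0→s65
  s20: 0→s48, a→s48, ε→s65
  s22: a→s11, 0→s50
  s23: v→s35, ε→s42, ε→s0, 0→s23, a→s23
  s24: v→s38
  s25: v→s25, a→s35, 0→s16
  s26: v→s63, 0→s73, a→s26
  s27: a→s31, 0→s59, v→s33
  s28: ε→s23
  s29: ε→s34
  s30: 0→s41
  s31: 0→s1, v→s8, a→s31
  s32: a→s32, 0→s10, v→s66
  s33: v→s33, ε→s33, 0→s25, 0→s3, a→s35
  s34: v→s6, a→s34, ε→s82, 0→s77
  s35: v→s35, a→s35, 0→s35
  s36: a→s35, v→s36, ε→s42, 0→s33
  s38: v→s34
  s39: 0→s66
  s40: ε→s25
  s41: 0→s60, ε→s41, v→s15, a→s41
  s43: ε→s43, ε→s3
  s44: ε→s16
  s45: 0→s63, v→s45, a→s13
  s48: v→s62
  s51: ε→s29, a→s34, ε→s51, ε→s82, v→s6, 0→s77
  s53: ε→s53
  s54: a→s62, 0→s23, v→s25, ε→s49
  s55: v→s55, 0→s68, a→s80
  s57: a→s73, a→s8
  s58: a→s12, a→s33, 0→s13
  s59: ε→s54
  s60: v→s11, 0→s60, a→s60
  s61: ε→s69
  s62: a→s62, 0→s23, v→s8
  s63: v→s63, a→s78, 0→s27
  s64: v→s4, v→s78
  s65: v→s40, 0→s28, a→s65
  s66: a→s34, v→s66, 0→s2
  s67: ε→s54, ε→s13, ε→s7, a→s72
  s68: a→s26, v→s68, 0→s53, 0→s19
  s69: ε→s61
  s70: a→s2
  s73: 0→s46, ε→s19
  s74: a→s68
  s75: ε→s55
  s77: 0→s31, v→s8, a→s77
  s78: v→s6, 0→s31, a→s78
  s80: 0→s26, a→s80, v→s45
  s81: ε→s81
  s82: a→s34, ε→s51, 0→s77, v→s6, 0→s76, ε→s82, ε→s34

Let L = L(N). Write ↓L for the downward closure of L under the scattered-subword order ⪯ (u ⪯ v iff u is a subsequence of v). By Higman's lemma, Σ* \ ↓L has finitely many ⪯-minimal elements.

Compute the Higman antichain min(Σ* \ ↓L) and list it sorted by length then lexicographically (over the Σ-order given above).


min(Σ*\↓L) = [00va, vavav0, v0000v].

|Q|=83, |F|=35, |δ|=183 (45 ε).
min D↑ (33 st, q0=0, F={13}): 0:a→0,0→1,v→2 1:a→1,0→3,v→4 2:a→5,0→6,v→2 3:a→3,0→3,v→7 4:a→8,0→9,v→4 5:a→5,0→10,v→11 6:a→10,0→12,v→6 7:a→13,0→14,v→7 8:a→8,0→9,v→15 9:a→9,0→12,v→14 10:a→10,0→12,v→16 11:a→17,0→16,v→11 12:a→12,0→18,v→19 13:a→13,0→13,v→13 14:a→13,0→19,v→14 15:a→20,0→21,v→15 16:a→22,0→23,v→16 17:a→17,0→22,v→24 18:a→18,0→25,v→26 19:a→13,0→26,v→19 20:a→20,0→27,v→24 21:a→27,0→23,v→14 22:a→22,0→28,v→24 23:a→28,0→29,v→19 24:a→24,0→13,v→24 25:a→25,0→25,v→13 26:a→13,0→30,v→26 27:a→27,0→28,v→31 28:a→28,0→32,v→31 29:a→32,0→25,v→26 30:a→13,0→30,v→13 31:a→13,0→13,v→31 32:a→32,0→25,v→31 (ε-aug+det+¬).
'00va': N↓-sim [54, 45, 32, 12, 1] end={s35} ∉↓L; 4/4 single-dels accept.
'vavav0': run [54, 49, 44, 34, 19, 4, 1] end={s35} — reject; 6/6 deletions ∈↓L.
'v0000v': run [54, 49, 35, 24, 19, 6, 1] end={s35} rej; 6/6 deletions ∈↓L.
3 minimals (antichain).


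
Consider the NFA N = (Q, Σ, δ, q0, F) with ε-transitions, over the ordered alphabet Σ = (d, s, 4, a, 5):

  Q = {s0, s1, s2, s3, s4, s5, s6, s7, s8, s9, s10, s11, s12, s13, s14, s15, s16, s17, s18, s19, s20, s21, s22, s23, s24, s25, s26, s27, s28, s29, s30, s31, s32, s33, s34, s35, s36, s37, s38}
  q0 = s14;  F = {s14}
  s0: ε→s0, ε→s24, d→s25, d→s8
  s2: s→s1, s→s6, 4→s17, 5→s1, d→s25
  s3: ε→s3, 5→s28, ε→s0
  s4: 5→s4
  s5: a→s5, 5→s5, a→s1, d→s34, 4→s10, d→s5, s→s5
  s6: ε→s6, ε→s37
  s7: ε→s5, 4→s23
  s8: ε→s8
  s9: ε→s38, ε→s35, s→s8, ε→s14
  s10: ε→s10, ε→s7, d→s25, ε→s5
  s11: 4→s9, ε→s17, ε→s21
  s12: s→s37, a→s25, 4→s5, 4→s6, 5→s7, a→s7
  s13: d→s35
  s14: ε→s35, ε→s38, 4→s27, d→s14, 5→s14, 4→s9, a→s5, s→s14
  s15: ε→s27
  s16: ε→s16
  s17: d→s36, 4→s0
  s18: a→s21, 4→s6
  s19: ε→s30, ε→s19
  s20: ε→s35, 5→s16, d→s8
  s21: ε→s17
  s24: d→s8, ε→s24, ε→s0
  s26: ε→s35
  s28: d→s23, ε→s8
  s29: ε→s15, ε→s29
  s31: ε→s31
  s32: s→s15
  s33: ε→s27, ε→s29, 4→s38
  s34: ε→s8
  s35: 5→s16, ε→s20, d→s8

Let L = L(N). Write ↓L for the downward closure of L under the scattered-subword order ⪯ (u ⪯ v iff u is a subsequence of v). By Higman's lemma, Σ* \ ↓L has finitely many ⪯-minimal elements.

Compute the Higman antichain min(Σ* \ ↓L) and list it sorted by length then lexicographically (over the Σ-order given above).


Antichain: [a].

|Q|=39, |F|=1, |δ|=80 (35 ε).
min D↑ (2 st, q0=0, F={1}): 0:d→0,s→0,4→0,a→1,5→0 1:d→1,s→1,4→1,a→1,5→1 (ε-aug+det+¬).
'a': N↓-sim [15, 8] end={s1,s10,s23,s25,s34,s5,s7,s8} — reject; 1/1 deletions ∈↓L.
1 obstructions.


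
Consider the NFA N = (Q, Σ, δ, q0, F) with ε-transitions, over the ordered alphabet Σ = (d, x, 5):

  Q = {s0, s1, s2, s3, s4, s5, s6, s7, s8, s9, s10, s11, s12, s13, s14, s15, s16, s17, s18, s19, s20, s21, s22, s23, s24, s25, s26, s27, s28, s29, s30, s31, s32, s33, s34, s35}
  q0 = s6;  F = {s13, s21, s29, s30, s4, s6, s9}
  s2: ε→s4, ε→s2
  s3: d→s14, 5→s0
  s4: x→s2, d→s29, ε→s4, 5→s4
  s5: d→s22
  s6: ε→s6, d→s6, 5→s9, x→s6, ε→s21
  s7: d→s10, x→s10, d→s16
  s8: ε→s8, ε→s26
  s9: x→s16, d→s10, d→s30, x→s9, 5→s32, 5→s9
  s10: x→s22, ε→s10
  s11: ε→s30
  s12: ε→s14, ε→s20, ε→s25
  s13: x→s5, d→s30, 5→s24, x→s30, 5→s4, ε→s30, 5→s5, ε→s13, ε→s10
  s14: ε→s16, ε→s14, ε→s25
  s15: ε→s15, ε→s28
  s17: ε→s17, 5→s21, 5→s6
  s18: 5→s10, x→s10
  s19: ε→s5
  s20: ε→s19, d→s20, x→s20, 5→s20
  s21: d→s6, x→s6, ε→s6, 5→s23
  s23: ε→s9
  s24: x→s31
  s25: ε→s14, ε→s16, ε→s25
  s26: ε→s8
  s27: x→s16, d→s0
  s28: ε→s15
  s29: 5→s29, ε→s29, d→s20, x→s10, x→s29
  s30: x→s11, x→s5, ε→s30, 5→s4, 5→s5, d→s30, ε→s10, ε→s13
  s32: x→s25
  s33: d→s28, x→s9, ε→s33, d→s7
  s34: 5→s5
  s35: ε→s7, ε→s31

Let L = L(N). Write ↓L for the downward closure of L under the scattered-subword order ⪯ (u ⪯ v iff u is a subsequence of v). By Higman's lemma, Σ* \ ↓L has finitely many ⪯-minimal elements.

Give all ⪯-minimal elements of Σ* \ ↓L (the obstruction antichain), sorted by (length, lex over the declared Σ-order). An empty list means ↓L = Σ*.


|Q|=36, |F|=7, |δ|=89 (37 ε).
min D↑ (6 st, q0=0, F={5}): 0:d→0,x→0,5→1 1:d→2,x→1,5→1 2:d→2,x→2,5→3 3:d→4,x→3,5→3 4:d→5,x→4,5→4 5:d→5,x→5,5→5 (ε-aug+det+¬).
'5d5dd': N↓-sim [21, 19, 13, 10, 6, 4] end={s19,s20,s22,s5} — reject; 5/5 del acc.
1 words, ⪯-incomp.

A = [5d5dd].


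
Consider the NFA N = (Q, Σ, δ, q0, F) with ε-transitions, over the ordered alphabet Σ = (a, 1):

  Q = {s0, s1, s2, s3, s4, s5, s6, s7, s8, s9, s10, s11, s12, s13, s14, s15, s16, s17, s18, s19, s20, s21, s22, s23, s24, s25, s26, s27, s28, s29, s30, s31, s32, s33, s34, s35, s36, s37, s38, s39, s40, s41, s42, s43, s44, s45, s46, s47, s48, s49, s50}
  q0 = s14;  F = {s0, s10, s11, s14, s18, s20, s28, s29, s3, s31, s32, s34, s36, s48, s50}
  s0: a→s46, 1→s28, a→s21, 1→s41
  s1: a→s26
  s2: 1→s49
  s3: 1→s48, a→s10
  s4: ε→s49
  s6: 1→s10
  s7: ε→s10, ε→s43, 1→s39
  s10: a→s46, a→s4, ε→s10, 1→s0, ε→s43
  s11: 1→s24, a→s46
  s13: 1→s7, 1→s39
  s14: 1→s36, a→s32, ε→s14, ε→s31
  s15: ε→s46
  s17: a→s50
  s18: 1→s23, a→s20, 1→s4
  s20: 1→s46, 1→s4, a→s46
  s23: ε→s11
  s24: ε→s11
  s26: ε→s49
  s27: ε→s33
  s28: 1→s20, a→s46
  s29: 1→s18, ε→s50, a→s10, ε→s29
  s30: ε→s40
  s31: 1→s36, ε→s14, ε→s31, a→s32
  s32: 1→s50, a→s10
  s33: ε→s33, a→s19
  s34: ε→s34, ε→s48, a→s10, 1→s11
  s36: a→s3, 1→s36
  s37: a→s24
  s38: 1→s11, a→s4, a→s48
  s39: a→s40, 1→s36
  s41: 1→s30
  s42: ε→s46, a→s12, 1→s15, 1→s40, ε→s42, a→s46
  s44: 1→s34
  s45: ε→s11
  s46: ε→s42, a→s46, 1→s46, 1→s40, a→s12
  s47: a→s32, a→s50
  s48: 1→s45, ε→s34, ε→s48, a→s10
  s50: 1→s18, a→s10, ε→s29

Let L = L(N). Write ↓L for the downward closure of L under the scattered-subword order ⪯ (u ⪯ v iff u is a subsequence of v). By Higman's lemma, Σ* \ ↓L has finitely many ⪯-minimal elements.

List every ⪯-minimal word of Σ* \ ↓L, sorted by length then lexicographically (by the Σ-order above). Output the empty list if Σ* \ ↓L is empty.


|Q|=51, |F|=15, |δ|=88 (27 ε).
min D↑ (13 st, q0=0, F={6}): 0:a→1,1→2 1:a→3,1→4 2:a→5,1→2 3:a→6,1→7 4:a→3,1→8 5:a→3,1→9 6:a→6,1→6 7:a→6,1→10 8:a→11,1→12 9:a→3,1→12 10:a→6,1→11 11:a→6,1→6 12:a→6,1→12 [Hopcroft].
'aaa': N↓-sim [29, 26, 15, 8] end={s12,s15,s21,s4,s40,s42,s46,s49} ∉↓L; 3/3 deletions ∈↓L.
'a11a1': |S_i|=[29, 26, 24, 18, 9, 7] end={s12,s15,s4,s40,s42,s46,s49} — reject; 5/5 del acc.
'a111a': N↓-sim [29, 26, 24, 18, 14, 5] end={s12,s15,s40,s42,s46} — reject; 5/5 single-dels accept.
'1a11a': run [29, 26, 21, 20, 16, 6] end={s12,s15,s21,s40,s42,s46} rej; 5/5 single-dels accept.
'aa1111': N↓-sim [29, 26, 15, 13, 11, 9, 7] end={s12,s15,s4,s40,s42,s46,s49} rej; 6/6 del acc.
5 words, ⪯-incomp.

A = [aaa, a11a1, a111a, 1a11a, aa1111].


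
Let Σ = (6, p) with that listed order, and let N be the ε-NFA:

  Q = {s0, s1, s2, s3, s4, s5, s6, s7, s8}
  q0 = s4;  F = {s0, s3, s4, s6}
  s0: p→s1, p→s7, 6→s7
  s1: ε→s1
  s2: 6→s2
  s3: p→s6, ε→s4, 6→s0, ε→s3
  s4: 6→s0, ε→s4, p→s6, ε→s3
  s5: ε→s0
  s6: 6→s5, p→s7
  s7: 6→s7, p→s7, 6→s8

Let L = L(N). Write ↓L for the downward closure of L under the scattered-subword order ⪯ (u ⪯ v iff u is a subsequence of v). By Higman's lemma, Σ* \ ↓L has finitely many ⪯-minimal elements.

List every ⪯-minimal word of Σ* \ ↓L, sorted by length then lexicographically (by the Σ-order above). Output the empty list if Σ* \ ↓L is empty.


|Q|=9, |F|=4, |δ|=19 (6 ε).
min D↑ (4 st, q0=0, F={3}): 0:6→1,p→2 1:6→3,p→3 2:6→1,p→3 3:6→3,p→3.
'66': run [8, 5, 2] end={s7,s8} ∉↓L; 2/2 deletions ∈↓L.
'6p': run [8, 5, 3] end={s1,s7,s8} — reject; 2/2 single-dels accept.
'pp': |S_i|=[8, 6, 3] end={s1,s7,s8} rej; 2/2 deletions ∈↓L.
3 minimals (antichain).

min(Σ*\↓L) = [66, 6p, pp].


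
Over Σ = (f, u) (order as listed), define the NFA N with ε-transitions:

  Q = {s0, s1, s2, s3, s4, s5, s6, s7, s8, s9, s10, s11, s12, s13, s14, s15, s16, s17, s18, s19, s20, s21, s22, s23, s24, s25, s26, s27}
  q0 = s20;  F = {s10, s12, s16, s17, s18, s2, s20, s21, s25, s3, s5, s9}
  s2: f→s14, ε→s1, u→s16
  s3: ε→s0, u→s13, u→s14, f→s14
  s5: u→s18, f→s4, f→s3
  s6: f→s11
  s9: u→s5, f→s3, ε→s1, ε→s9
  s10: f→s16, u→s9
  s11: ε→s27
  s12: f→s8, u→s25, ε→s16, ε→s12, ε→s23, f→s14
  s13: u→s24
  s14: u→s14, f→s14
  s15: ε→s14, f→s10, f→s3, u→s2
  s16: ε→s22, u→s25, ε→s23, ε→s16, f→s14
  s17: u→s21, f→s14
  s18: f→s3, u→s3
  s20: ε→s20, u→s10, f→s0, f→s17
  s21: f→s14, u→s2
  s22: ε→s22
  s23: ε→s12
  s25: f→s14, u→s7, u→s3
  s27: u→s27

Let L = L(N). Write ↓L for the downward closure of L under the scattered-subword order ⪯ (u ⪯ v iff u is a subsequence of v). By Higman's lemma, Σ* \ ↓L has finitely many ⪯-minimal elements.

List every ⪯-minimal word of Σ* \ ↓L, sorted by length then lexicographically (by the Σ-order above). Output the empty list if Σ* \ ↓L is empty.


A = [ff, uufu, ufuuu, uuuuuf, uuuuuu].

|Q|=28, |F|=12, |δ|=52 (15 ε).
min D↑ (12 st, q0=0, F={3}): 0:f→1,u→2 1:f→3,u→4 2:f→5,u→6 3:f→3,u→3 4:f→3,u→7 5:f→3,u→8 6:f→9,u→10 7:f→3,u→5 8:f→3,u→9 9:f→3,u→3 10:f→9,u→11 11:f→9,u→9 [Hopcroft].
'ff': N↓-sim [22, 17, 2] end={s14,s8} — reject; 2/2 deletions ∈↓L.
'uufu': run [22, 20, 18, 7, 3] end={s13,s14,s24} ∉↓L; 4/4 del acc.
'ufuuu': N↓-sim [22, 20, 13, 7, 6, 3] end={s13,s14,s24} ∉↓L; 5/5 del acc.
'uuuuuf': |S_i|=[22, 20, 18, 15, 8, 6, 1] end={s14} — reject; 6/6 deletions ∈↓L.
'uuuuuu': |S_i|=[22, 20, 18, 15, 8, 6, 3] end={s13,s14,s24} ∉↓L; 6/6 single-dels accept.
5 words, ⪯-incomp.


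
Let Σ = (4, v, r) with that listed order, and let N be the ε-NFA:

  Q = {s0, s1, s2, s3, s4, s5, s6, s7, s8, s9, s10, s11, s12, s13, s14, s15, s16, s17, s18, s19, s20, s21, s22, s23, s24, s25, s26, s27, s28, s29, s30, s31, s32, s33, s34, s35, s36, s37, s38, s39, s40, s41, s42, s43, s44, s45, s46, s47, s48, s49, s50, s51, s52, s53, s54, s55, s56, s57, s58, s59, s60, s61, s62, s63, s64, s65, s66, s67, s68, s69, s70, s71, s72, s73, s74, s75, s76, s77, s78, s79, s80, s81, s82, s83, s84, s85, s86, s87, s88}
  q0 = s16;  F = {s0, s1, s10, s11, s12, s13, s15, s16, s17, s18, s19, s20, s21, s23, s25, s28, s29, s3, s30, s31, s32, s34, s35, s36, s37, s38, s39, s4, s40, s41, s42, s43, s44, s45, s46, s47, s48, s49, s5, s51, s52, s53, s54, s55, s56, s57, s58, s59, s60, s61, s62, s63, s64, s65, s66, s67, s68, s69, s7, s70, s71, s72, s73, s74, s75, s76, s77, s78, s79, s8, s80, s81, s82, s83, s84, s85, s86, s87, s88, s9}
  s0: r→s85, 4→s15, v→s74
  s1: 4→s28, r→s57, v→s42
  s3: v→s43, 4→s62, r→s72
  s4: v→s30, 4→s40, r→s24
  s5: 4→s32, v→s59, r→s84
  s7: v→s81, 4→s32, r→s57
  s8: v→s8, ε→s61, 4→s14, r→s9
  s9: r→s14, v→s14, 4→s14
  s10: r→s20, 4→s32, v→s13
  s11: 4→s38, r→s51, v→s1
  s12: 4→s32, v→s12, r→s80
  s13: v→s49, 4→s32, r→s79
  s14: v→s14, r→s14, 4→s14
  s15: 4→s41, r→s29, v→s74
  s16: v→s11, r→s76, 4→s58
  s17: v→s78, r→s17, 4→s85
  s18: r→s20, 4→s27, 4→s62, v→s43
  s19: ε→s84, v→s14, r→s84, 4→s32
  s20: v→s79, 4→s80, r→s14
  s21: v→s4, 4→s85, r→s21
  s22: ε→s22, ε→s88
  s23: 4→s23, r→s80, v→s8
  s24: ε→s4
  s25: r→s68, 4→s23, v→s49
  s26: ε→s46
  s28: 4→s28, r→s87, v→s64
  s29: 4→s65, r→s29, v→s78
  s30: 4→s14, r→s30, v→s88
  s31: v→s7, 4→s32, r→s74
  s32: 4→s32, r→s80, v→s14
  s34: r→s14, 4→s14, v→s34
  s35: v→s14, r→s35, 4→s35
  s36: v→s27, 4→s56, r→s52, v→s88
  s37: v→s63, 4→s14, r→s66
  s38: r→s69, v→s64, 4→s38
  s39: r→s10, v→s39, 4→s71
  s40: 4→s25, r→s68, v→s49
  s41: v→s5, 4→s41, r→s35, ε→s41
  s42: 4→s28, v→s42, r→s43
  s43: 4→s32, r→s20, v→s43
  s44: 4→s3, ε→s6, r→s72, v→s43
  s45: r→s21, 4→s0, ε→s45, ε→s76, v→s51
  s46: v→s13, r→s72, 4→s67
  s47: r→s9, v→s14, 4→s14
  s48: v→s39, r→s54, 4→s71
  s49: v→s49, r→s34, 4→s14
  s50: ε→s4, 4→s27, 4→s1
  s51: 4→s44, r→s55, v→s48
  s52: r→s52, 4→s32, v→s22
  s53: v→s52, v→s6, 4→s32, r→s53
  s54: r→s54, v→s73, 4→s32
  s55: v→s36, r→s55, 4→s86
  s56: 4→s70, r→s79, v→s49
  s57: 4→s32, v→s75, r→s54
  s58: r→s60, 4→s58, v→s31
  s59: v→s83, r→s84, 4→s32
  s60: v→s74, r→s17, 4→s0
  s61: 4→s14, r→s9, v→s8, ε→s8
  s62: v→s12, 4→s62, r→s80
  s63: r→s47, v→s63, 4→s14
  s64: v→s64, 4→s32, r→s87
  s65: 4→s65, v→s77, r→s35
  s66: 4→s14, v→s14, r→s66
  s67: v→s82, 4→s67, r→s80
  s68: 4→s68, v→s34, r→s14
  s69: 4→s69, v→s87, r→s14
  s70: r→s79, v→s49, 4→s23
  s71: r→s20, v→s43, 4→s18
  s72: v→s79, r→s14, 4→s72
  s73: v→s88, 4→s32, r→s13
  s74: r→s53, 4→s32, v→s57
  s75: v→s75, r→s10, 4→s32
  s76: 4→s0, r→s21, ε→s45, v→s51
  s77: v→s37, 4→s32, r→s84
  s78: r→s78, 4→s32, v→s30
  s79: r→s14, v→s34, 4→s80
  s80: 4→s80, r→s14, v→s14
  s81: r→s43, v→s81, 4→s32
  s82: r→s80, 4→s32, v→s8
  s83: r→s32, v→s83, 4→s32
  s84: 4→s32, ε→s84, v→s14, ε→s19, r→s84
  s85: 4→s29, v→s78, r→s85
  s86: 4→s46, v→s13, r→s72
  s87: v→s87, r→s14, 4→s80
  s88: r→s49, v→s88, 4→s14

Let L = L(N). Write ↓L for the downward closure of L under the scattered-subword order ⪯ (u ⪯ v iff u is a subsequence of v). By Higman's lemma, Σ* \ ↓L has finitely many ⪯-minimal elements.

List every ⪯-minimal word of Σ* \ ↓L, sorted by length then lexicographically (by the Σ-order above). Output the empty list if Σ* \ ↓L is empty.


|Q|=89, |F|=80, |δ|=263 (15 ε).
min D↑ (78 st, q0=0, F={26}): 0:4→1,v→2,r→3 1:4→1,v→4,r→5 2:4→6,v→7,r→8 3:4→9,v→8,r→10 4:4→11,v→12,r→13 5:4→9,v→13,r→14 6:4→6,v→15,r→16 7:4→17,v→18,r→19 8:4→20,v→21,r→22 9:4→23,v→13,r→24 10:4→24,v→25,r→10 11:4→11,v→26,r→27 12:4→11,v→28,r→19 13:4→11,v→19,r→29 14:4→24,v→30,r→14 15:4→11,v→15,r→31 16:4→16,v→31,r→26 17:4→17,v→15,r→31 18:4→17,v→18,r→32 19:4→11,v→33,r→34 20:4→35,v→32,r→36 21:4→37,v→38,r→34 22:4→39,v→40,r→22 23:4→41,v→13,r→42 24:4→42,v→30,r→24 25:4→43,v→44,r→25 26:4→26,v→26,r→26 27:4→27,v→26,r→26 28:4→11,v→28,r→32 29:4→11,v→45,r→29 30:4→11,v→44,r→30 31:4→27,v→31,r→26 32:4→11,v→32,r→46 33:4→11,v→33,r→47 34:4→11,v→48,r→34 35:4→49,v→32,r→36 36:4→36,v→50,r→26 37:4→51,v→32,r→46 38:4→37,v→38,r→47 39:4→52,v→53,r→36 40:4→54,v→55,r→45 41:4→41,v→56,r→57 42:4→58,v→30,r→42 43:4→59,v→60,r→61 44:4→26,v→55,r→44 45:4→11,v→55,r→45 46:4→27,v→50,r→26 47:4→11,v→53,r→46 48:4→11,v→55,r→53 49:4→49,v→62,r→27 50:4→27,v→63,r→26 51:4→49,v→32,r→46 52:4→64,v→53,r→36 53:4→11,v→60,r→50 54:4→65,v→60,r→50 55:4→26,v→55,r→60 56:4→11,v→66,r→67 57:4→57,v→26,r→57 58:4→58,v→68,r→57 59:4→69,v→60,r→61 60:4→26,v→60,r→63 61:4→61,v→63,r→26 62:4→11,v→62,r→27 63:4→26,v→63,r→26 64:4→64,v→70,r→27 65:4→69,v→60,r→50 66:4→11,v→71,r→67 67:4→11,v→26,r→67 68:4→11,v→72,r→67 69:4→69,v→73,r→27 70:4→11,v→73,r→27 71:4→11,v→71,r→11 72:4→26,v→74,r→75 73:4→26,v→73,r→76 74:4→26,v→74,r→77 75:4→26,v→26,r→75 76:4→26,v→26,r→26 77:4→26,v→26,r→76 (ε-aug+det+¬).
'4v4v': N↓-sim [85, 71, 42, 3, 1] end={s14} ∉↓L; 4/4 del acc.
'v4rr': run [85, 71, 36, 10, 1] end={s14} rej; 4/4 del acc.
'vvr4v': N↓-sim [85, 71, 49, 24, 3, 1] end={s14} — reject; 5/5 deletions ∈↓L.
'rrvv4': run [85, 74, 50, 35, 14, 1] end={s14} ∉↓L; 5/5 deletions ∈↓L.
'vvvrrr': run [85, 71, 49, 31, 13, 6, 1] end={s14} rej; 6/6 single-dels accept.
'r444rv': N↓-sim [85, 74, 62, 55, 31, 9, 1] end={s14} rej; 6/6 del acc.
6 words, ⪯-incomp.

A = [4v4v, v4rr, vvr4v, rrvv4, vvvrrr, r444rv].


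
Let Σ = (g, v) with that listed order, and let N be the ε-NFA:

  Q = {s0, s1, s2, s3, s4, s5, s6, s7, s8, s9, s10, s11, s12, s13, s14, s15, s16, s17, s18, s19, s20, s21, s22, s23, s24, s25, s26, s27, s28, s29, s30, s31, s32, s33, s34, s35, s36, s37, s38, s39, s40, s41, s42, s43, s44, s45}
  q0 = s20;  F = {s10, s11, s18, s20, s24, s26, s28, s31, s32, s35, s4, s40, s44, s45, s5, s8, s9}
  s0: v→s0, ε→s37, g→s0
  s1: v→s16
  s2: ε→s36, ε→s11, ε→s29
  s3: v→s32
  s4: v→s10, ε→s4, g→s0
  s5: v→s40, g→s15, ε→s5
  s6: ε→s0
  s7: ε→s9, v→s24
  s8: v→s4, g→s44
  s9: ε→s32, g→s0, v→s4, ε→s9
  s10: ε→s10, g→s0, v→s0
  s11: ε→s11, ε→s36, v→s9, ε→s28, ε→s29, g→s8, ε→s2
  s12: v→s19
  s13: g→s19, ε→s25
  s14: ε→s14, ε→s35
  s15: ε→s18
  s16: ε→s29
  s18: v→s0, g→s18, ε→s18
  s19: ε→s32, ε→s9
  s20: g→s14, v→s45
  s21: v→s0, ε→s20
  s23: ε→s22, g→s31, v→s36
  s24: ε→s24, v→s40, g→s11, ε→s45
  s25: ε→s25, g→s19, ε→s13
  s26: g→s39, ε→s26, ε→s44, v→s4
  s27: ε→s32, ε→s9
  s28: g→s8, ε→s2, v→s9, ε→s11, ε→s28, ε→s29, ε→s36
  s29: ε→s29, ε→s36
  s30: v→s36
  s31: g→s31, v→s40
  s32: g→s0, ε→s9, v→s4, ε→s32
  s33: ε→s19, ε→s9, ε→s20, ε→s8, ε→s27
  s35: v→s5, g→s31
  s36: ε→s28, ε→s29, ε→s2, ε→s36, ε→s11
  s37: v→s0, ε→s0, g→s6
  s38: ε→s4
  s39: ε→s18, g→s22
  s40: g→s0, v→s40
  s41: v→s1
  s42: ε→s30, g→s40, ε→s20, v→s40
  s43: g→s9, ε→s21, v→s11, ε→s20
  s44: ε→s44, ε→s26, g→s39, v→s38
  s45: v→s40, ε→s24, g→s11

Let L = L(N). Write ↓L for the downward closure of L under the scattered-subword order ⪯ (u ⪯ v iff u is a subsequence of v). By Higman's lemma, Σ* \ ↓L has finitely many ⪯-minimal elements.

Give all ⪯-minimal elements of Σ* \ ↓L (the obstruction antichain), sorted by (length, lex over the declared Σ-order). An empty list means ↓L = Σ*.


A = [vvg, ggvg, gvgv, vggggv, vggvvv, vgvvvv].

|Q|=46, |F|=17, |δ|=117 (63 ε).
min D↑ (14 st, q0=0, F={10}): 0:g→1,v→2 1:g→3,v→4 2:g→5,v→6 3:g→3,v→6 4:g→7,v→6 5:g→8,v→9 6:g→10,v→6 7:g→7,v→10 8:g→11,v→12 9:g→10,v→12 10:g→10,v→10 11:g→7,v→12 12:g→10,v→13 13:g→10,v→10.
'vvg': |S_i|=[28, 24, 9, 3] end={s0,s37,s6} rej; 3/3 deletions ∈↓L.
'ggvg': |S_i|=[28, 25, 15, 7, 3] end={s0,s37,s6} rej; 4/4 single-dels accept.
'gvgv': run [28, 25, 12, 5, 3] end={s0,s37,s6} ∉↓L; 4/4 single-dels accept.
'vggggv': N↓-sim [28, 24, 20, 12, 11, 6, 3] end={s0,s37,s6} — reject; 6/6 single-dels accept.
'vggvvv': |S_i|=[28, 24, 20, 12, 6, 4, 3] end={s0,s37,s6} rej; 6/6 deletions ∈↓L.
'vgvvvv': N↓-sim [28, 24, 20, 8, 5, 4, 3] end={s0,s37,s6} rej; 6/6 del acc.
6 obstructions.


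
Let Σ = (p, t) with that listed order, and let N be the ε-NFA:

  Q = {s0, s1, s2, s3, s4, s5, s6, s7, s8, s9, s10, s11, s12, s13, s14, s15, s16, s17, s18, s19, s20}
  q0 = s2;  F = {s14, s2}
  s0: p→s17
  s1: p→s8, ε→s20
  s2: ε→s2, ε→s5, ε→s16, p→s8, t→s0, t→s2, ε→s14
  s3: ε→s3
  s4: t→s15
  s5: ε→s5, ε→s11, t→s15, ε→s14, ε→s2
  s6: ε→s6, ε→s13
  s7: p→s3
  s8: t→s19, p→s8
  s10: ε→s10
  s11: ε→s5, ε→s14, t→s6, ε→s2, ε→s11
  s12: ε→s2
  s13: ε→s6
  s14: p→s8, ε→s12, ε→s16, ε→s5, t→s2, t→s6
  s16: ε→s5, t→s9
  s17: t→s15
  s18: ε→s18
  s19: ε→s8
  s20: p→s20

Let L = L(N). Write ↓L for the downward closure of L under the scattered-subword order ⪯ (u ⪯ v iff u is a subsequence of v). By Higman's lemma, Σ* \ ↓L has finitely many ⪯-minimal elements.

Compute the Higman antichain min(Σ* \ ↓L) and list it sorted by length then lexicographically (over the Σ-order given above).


Antichain: [p].

|Q|=21, |F|=2, |δ|=42 (25 ε).
min D↑ (2 st, q0=0, F={1}): 0:p→1,t→0 1:p→1,t→1.
'p': N↓-sim [14, 4] end={s15,s17,s19,s8} rej; 1/1 del acc.
1 minimals (antichain).


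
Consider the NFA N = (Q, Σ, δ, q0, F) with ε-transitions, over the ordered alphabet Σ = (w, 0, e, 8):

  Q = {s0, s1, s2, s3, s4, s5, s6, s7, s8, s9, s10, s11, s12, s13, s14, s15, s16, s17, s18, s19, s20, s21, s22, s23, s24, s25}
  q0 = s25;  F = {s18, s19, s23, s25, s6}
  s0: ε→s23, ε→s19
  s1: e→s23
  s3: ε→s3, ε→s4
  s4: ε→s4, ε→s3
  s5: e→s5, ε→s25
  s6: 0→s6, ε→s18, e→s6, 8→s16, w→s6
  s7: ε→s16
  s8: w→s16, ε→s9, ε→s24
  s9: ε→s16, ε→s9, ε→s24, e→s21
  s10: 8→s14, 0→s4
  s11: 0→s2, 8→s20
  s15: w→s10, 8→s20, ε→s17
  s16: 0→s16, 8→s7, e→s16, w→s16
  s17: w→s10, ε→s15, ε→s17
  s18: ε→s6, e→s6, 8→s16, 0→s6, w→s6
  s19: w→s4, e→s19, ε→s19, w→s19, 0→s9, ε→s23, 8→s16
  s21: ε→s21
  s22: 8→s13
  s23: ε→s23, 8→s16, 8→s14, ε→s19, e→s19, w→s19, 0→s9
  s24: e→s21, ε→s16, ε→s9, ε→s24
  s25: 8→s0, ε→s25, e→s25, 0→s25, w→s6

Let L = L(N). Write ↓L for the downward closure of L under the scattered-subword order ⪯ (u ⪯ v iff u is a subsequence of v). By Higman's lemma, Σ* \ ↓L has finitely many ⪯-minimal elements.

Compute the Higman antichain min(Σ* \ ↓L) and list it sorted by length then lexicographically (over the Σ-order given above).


|Q|=26, |F|=5, |δ|=66 (27 ε).
min D↑ (4 st, q0=0, F={3}): 0:w→1,0→0,e→0,8→2 1:w→1,0→1,e→1,8→3 2:w→2,0→3,e→2,8→3 3:w→3,0→3,e→3,8→3 (ε-aug+det+¬).
'w8': run [14, 12, 3] end={s14,s16,s7} — reject; 2/2 del acc.
'80': run [14, 11, 5] end={s16,s21,s24,s7,s9} ∉↓L; 2/2 deletions ∈↓L.
'88': N↓-sim [14, 11, 3] end={s14,s16,s7} ∉↓L; 2/2 deletions ∈↓L.
3 obstructions.

A = [w8, 80, 88].


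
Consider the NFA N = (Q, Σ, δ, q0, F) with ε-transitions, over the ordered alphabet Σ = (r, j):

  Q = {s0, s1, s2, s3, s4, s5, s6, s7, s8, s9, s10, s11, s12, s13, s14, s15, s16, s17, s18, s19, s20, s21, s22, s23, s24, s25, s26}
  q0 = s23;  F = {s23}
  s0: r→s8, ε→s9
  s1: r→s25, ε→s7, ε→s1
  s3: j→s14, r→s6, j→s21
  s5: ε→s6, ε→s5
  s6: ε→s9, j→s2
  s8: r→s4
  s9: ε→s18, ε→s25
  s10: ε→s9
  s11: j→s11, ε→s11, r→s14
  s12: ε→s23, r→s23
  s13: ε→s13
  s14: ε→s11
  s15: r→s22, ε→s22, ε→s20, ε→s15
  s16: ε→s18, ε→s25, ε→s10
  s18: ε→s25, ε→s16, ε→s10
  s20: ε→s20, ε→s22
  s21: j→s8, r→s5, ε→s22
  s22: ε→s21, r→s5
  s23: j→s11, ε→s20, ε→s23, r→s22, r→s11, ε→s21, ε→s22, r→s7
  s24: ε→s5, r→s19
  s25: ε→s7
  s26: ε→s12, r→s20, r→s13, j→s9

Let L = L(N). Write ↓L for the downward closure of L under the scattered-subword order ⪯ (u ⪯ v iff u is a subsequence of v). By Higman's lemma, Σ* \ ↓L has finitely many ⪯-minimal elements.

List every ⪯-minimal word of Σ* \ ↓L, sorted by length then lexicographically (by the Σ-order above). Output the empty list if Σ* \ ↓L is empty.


|Q|=27, |F|=1, |δ|=55 (33 ε).
min D↑ (2 st, q0=0, F={1}): 0:r→1,j→1 1:r→1,j→1 (ε-aug+det+¬).
'r': run [17, 15] end={s10,s11,s14,s16,s18,s2,s21,s22,s25,s4,s5,s6,…} rej; 1/1 del acc.
'j': run [17, 5] end={s11,s14,s2,s4,s8} ∉↓L; 1/1 single-dels accept.
2 words, ⪯-incomp.

Antichain: [r, j].


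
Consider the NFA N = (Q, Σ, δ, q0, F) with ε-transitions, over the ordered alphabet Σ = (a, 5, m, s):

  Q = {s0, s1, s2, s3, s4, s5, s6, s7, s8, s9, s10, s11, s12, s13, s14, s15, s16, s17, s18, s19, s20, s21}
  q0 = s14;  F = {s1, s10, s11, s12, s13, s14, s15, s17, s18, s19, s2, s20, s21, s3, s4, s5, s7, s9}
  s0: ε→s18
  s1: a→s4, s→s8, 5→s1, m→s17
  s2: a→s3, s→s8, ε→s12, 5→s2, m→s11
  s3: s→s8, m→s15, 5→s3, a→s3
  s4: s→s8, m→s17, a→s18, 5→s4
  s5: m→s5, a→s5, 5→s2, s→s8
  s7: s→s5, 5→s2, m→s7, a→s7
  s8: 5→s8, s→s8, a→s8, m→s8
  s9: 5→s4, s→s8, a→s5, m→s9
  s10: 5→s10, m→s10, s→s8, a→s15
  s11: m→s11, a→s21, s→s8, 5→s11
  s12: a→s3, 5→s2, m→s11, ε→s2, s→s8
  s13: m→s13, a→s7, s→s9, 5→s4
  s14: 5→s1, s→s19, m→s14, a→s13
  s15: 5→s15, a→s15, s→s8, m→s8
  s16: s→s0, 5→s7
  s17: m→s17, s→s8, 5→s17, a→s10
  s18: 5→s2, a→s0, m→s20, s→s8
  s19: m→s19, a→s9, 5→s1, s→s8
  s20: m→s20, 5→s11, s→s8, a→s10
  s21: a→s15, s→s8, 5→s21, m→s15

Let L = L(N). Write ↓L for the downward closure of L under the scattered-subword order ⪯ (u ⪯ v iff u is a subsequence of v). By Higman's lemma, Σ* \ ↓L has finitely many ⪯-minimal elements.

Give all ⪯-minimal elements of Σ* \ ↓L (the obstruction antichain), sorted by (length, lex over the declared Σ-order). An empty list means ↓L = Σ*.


|Q|=22, |F|=18, |δ|=81 (3 ε).
min D↑ (18 st, q0=0, F={8}): 0:a→1,5→2,m→0,s→3 1:a→4,5→5,m→1,s→6 2:a→5,5→2,m→7,s→8 3:a→6,5→2,m→3,s→8 4:a→4,5→9,m→4,s→10 5:a→11,5→5,m→7,s→8 6:a→10,5→5,m→6,s→8 7:a→12,5→7,m→7,s→8 8:a→8,5→8,m→8,s→8 9:a→13,5→9,m→14,s→8 10:a→10,5→9,m→10,s→8 11:a→11,5→9,m→15,s→8 12:a→16,5→12,m→12,s→8 13:a→13,5→13,m→16,s→8 14:a→17,5→14,m→14,s→8 15:a→12,5→14,m→15,s→8 16:a→16,5→16,m→8,s→8 17:a→16,5→17,m→16,s→8 [Hopcroft].
'5s': run [20, 14, 1] end={s8} rej; 2/2 single-dels accept.
'ss': N↓-sim [20, 17, 1] end={s8} rej; 2/2 single-dels accept.
'5maam': |S_i|=[20, 14, 7, 4, 2, 1] end={s8} ∉↓L; 5/5 deletions ∈↓L.
'aa5amm': |S_i|=[20, 17, 13, 8, 4, 2, 1] end={s8} rej; 6/6 del acc.
4 obstructions.

Antichain: [5s, ss, 5maam, aa5amm].


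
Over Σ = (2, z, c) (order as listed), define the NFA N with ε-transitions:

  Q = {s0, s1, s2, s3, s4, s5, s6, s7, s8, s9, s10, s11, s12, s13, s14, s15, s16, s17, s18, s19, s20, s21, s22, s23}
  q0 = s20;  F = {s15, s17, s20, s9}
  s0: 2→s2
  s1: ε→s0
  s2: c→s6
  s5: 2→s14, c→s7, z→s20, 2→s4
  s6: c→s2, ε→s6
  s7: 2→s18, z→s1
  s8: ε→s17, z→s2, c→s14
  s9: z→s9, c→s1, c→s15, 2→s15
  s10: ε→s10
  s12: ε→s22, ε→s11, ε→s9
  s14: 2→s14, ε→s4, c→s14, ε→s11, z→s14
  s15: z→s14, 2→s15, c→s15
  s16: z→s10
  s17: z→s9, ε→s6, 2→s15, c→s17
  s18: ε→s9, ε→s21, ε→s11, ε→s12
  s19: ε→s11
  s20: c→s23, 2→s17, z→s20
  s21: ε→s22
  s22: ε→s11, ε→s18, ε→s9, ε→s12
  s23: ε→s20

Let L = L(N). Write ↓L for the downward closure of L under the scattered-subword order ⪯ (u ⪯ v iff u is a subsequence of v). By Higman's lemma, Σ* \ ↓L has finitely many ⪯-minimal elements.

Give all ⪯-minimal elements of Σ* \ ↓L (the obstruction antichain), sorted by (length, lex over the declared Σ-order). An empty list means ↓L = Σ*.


min(Σ*\↓L) = [22z, 2zcz].

|Q|=24, |F|=4, |δ|=49 (21 ε).
min D↑ (5 st, q0=0, F={4}): 0:2→1,z→0,c→0 1:2→2,z→3,c→1 2:2→2,z→4,c→2 3:2→2,z→3,c→2 4:2→4,z→4,c→4 (ε-aug+det+¬).
'22z': |S_i|=[12, 10, 6, 3] end={s11,s14,s4} rej; 3/3 del acc.
'2zcz': N↓-sim [12, 10, 9, 8, 3] end={s11,s14,s4} rej; 4/4 single-dels accept.
2 obstructions.


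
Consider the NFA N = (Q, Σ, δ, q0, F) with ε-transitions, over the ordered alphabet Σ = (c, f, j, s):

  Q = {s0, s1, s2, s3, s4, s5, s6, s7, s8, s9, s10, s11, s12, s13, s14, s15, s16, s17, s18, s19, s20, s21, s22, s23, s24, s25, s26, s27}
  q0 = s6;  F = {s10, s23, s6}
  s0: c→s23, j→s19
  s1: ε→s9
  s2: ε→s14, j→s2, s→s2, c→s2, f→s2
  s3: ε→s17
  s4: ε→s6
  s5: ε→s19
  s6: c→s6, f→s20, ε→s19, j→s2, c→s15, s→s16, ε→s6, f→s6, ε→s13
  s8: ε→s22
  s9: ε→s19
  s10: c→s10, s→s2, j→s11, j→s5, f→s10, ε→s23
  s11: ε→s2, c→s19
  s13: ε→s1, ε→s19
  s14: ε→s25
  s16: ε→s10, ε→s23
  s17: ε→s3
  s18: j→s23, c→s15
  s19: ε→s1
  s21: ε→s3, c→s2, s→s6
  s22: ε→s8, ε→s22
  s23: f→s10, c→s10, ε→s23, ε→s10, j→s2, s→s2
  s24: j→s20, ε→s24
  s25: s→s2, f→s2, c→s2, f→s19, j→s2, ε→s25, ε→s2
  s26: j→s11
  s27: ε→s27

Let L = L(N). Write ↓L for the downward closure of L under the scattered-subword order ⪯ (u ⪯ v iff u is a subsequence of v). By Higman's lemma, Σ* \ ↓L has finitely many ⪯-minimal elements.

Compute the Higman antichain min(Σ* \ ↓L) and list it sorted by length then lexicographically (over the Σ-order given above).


|Q|=28, |F|=3, |δ|=61 (28 ε).
min D↑ (3 st, q0=0, F={1}): 0:c→0,f→0,j→1,s→2 1:c→1,f→1,j→1,s→1 2:c→2,f→2,j→1,s→1 (ε-aug+det+¬).
'j': |S_i|=[15, 8] end={s1,s11,s14,s19,s2,s25,s5,s9} — reject; 1/1 deletions ∈↓L.
'ss': |S_i|=[15, 11, 6] end={s1,s14,s19,s2,s25,s9} ∉↓L; 2/2 deletions ∈↓L.
2 words, ⪯-incomp.

A = [j, ss].


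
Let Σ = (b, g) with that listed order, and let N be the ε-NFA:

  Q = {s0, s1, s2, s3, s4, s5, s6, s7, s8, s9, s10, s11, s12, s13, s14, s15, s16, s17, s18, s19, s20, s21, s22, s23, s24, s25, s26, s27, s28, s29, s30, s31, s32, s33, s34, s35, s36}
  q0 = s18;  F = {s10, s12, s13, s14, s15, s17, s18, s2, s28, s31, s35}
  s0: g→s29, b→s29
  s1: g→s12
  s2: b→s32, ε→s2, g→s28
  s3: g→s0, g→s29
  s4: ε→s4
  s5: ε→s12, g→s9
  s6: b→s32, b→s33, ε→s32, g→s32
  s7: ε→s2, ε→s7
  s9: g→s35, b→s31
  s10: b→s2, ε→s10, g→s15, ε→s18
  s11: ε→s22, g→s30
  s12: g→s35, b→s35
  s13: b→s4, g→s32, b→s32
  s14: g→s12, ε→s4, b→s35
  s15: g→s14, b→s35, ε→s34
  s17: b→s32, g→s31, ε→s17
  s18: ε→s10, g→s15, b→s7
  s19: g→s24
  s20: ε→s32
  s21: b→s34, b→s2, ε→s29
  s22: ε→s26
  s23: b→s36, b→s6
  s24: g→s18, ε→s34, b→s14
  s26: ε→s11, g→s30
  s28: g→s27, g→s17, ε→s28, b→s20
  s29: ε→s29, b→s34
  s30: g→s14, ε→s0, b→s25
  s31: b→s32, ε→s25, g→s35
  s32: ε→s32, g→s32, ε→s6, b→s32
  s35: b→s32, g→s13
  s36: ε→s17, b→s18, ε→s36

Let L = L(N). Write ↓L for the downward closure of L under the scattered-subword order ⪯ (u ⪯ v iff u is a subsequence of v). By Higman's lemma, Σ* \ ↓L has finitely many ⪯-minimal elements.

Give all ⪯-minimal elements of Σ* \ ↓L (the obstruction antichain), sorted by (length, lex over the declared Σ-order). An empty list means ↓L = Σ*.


min(Σ*\↓L) = [bb, gbgg, ggggb, gggggg].

|Q|=37, |F|=11, |δ|=76 (26 ε).
min D↑ (11 st, q0=0, F={3}): 0:b→1,g→2 1:b→3,g→4 2:b→5,g→6 3:b→3,g→3 4:b→3,g→7 5:b→3,g→8 6:b→5,g→9 7:b→3,g→10 8:b→3,g→3 9:b→5,g→5 10:b→3,g→5.
'bb': |S_i|=[20, 14, 5] end={s20,s32,s33,s4,s6} ∉↓L; 2/2 deletions ∈↓L.
'gbgg': N↓-sim [20, 16, 7, 5, 3] end={s32,s33,s6} — reject; 4/4 single-dels accept.
'ggggb': |S_i|=[20, 16, 12, 9, 6, 4] end={s32,s33,s4,s6} ∉↓L; 5/5 del acc.
'gggggg': run [20, 16, 12, 9, 6, 5, 3] end={s32,s33,s6} rej; 6/6 single-dels accept.
4 obstructions.


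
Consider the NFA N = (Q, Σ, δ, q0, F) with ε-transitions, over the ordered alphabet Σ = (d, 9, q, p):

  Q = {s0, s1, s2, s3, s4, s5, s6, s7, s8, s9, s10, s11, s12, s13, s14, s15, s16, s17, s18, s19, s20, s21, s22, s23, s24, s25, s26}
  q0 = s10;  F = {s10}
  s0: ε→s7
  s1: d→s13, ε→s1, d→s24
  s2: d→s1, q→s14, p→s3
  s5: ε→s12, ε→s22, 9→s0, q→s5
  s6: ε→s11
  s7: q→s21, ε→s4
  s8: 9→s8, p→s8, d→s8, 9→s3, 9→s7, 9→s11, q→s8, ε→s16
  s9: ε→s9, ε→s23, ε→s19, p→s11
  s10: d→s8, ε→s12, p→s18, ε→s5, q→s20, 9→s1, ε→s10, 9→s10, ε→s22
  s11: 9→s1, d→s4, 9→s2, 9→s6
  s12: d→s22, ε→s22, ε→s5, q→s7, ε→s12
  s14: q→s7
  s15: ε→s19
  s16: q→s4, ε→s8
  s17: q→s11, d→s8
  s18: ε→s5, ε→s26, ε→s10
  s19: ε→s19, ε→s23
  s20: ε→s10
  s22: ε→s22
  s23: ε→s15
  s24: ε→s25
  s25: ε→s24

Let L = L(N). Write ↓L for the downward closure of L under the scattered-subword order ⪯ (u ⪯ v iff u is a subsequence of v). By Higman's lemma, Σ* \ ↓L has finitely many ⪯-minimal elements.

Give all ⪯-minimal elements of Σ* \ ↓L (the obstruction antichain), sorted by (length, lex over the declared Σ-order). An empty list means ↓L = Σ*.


min(Σ*\↓L) = [d].

|Q|=27, |F|=1, |δ|=60 (29 ε).
min D↑ (2 st, q0=0, F={1}): 0:d→1,9→0,q→0,p→0 1:d→1,9→1,q→1,p→1.
'd': run [22, 15] end={s1,s11,s13,s14,s16,s2,s21,s22,s24,s25,s3,s4,…} ∉↓L; 1/1 del acc.
1 words, ⪯-incomp.
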